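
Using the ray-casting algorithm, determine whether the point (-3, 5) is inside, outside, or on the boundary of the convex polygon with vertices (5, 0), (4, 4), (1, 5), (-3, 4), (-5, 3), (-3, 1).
The point (-3, 5) lies strictly outside the polygon

Cast a horizontal ray to the right from the query point and count how many polygon edges it crosses (each edge strictly once or zero times, handled with the usual half-open convention). 
Parity of crossings → even ⇒ outside.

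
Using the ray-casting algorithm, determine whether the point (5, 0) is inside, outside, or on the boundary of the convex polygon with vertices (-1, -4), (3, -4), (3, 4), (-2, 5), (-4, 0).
The point (5, 0) lies strictly outside the polygon

Cast a horizontal ray to the right from the query point and count how many polygon edges it crosses (each edge strictly once or zero times, handled with the usual half-open convention). 
Parity of crossings → even ⇒ outside.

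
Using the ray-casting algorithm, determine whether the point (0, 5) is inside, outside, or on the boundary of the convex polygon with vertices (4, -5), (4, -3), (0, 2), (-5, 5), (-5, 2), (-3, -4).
The point (0, 5) lies strictly outside the polygon

Cast a horizontal ray to the right from the query point and count how many polygon edges it crosses (each edge strictly once or zero times, handled with the usual half-open convention). 
Parity of crossings → even ⇒ outside.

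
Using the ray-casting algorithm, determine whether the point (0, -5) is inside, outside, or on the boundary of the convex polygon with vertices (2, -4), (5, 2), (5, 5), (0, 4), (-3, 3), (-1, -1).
The point (0, -5) lies strictly outside the polygon

Cast a horizontal ray to the right from the query point and count how many polygon edges it crosses (each edge strictly once or zero times, handled with the usual half-open convention). 
Parity of crossings → even ⇒ outside.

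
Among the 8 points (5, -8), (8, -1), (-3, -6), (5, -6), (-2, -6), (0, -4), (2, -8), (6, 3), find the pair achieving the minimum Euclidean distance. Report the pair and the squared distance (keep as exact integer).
Pair = ((-3, -6), (-2, -6)); squared distance = 1

Compute all C(8, 2) = 28 pairwise squared distances (x_i − x_j)² + (y_i − y_j)². The minimum is 1, attained by the pair ((-3, -6), (-2, -6)).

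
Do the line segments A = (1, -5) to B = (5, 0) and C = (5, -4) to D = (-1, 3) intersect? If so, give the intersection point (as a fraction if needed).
Yes; intersection at (97/29, -60/29) (t = 17/29 on AB, s = 8/29 on CD)

Parametrize AB as A + t(B − A) = (1 + 4 t, -5 + 5 t) and CD as C + s(D − C) = (5 + -6 s, -4 + 7 s). Solve the linear system for (t, s). Determinant = -58 ≠ 0, so a unique intersection of the containing lines exists. Solution: t = 17/29, s = 8/29 — both in [0, 1], so the segments cross. Intersection point: (97/29, -60/29).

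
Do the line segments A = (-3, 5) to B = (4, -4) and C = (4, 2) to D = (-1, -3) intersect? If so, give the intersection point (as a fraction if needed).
Yes; intersection at (11/8, -5/8) (t = 5/8 on AB, s = 21/40 on CD)

Parametrize AB as A + t(B − A) = (-3 + 7 t, 5 + -9 t) and CD as C + s(D − C) = (4 + -5 s, 2 + -5 s). Solve the linear system for (t, s). Determinant = 80 ≠ 0, so a unique intersection of the containing lines exists. Solution: t = 5/8, s = 21/40 — both in [0, 1], so the segments cross. Intersection point: (11/8, -5/8).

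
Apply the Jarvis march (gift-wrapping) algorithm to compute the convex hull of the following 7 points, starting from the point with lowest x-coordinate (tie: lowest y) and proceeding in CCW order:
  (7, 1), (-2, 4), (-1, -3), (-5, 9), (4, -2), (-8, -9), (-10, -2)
Hull (CCW) = [(-10, -2), (-8, -9), (4, -2), (7, 1), (-5, 9)]

Jarvis march: at each step, from the current hull vertex p, select the next vertex q as the point such that every other point lies strictly to the left of (or on) the directed line p → q. (Equivalently: for every other point r, the cross product (q − p) × (r − p) ≥ 0.)
Starting point (lowest x, tie lowest y): (-10, -2). Wrap until returning to start. Resulting hull: (-10, -2), (-8, -9), (4, -2), (7, 1), (-5, 9).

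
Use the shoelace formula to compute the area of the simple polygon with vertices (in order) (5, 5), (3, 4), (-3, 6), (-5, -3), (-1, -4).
Area = 53

Shoelace formula: Area = (1/2) |Σ_i (x_i · y_{i+1} − x_{i+1} · y_i)| (indices mod n). Compute each cross term:
  (5)(4) − (3)(5) = 5
  (3)(6) − (-3)(4) = 30
  (-3)(-3) − (-5)(6) = 39
  (-5)(-4) − (-1)(-3) = 17
  (-1)(5) − (5)(-4) = 15
Sum = 106, so (signed) Area = 106/2 = 53, |Area| = 53.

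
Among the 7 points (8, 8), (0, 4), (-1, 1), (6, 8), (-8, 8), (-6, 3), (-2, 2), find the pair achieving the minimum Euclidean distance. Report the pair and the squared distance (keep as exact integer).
Pair = ((-1, 1), (-2, 2)); squared distance = 2

Compute all C(7, 2) = 21 pairwise squared distances (x_i − x_j)² + (y_i − y_j)². The minimum is 2, attained by the pair ((-1, 1), (-2, 2)).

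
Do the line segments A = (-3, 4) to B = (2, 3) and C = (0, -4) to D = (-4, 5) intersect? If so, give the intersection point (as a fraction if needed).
No (intersection of containing lines falls outside at least one segment)

Parametrize and solve: t = -5/41, s = 37/41. At least one of these is outside [0, 1], so the segments do not intersect.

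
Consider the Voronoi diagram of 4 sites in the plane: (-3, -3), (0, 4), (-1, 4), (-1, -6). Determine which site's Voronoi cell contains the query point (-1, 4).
Nearest site = (-1, 4)

The Voronoi cell of site s contains exactly those query points closer to s than to any other site. Compute squared distances from q = (-1, 4) to each site:
  (-1 − -1)² + (4 − 4)² = 0
  (0 − -1)² + (4 − 4)² = 1
  (-3 − -1)² + (-3 − 4)² = 53
  (-1 − -1)² + (-6 − 4)² = 100
Minimum is attained by (-1, 4), so q lies in its Voronoi cell.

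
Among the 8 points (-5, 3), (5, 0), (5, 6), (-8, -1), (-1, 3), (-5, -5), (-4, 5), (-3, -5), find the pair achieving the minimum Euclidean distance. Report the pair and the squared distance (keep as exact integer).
Pair = ((-5, -5), (-3, -5)); squared distance = 4

Compute all C(8, 2) = 28 pairwise squared distances (x_i − x_j)² + (y_i − y_j)². The minimum is 4, attained by the pair ((-5, -5), (-3, -5)).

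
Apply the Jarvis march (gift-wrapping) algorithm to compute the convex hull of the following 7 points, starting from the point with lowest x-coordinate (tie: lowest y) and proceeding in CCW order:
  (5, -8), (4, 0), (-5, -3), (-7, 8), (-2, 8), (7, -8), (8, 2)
Hull (CCW) = [(-7, 8), (-5, -3), (5, -8), (7, -8), (8, 2), (-2, 8)]

Jarvis march: at each step, from the current hull vertex p, select the next vertex q as the point such that every other point lies strictly to the left of (or on) the directed line p → q. (Equivalently: for every other point r, the cross product (q − p) × (r − p) ≥ 0.)
Starting point (lowest x, tie lowest y): (-7, 8). Wrap until returning to start. Resulting hull: (-7, 8), (-5, -3), (5, -8), (7, -8), (8, 2), (-2, 8).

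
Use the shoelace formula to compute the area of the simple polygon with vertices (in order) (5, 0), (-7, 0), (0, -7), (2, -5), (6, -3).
Area = 51

Shoelace formula: Area = (1/2) |Σ_i (x_i · y_{i+1} − x_{i+1} · y_i)| (indices mod n). Compute each cross term:
  (5)(0) − (-7)(0) = 0
  (-7)(-7) − (0)(0) = 49
  (0)(-5) − (2)(-7) = 14
  (2)(-3) − (6)(-5) = 24
  (6)(0) − (5)(-3) = 15
Sum = 102, so (signed) Area = 102/2 = 51, |Area| = 51.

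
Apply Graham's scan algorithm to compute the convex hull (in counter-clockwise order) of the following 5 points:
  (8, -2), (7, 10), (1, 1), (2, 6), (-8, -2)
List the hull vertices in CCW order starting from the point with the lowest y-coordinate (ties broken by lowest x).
Hull (CCW) = [(-8, -2), (8, -2), (7, 10)]

Graham scan procedure:
  1. Find the pivot p₀ = point with lowest y (tie → lowest x): (-8, -2).
  2. Sort the remaining points by polar angle around p₀.
  3. Walk through sorted points, maintaining a stack; pop the top while the last three entries make a non-left turn (cross product ≤ 0).
  4. Final stack is the convex hull in CCW order: (-8, -2), (8, -2), (7, 10).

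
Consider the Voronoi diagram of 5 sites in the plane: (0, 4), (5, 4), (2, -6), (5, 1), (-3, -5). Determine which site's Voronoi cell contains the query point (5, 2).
Nearest site = (5, 1)

The Voronoi cell of site s contains exactly those query points closer to s than to any other site. Compute squared distances from q = (5, 2) to each site:
  (5 − 5)² + (1 − 2)² = 1
  (5 − 5)² + (4 − 2)² = 4
  (0 − 5)² + (4 − 2)² = 29
  (2 − 5)² + (-6 − 2)² = 73
  (-3 − 5)² + (-5 − 2)² = 113
Minimum is attained by (5, 1), so q lies in its Voronoi cell.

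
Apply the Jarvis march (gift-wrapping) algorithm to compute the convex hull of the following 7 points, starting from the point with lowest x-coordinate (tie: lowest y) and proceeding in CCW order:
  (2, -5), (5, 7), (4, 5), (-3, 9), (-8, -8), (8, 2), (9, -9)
Hull (CCW) = [(-8, -8), (9, -9), (8, 2), (5, 7), (-3, 9)]

Jarvis march: at each step, from the current hull vertex p, select the next vertex q as the point such that every other point lies strictly to the left of (or on) the directed line p → q. (Equivalently: for every other point r, the cross product (q − p) × (r − p) ≥ 0.)
Starting point (lowest x, tie lowest y): (-8, -8). Wrap until returning to start. Resulting hull: (-8, -8), (9, -9), (8, 2), (5, 7), (-3, 9).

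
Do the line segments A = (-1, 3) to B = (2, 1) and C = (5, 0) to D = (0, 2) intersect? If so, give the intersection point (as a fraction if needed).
Yes; intersection at (5/4, 3/2) (t = 3/4 on AB, s = 3/4 on CD)

Parametrize AB as A + t(B − A) = (-1 + 3 t, 3 + -2 t) and CD as C + s(D − C) = (5 + -5 s, 0 + 2 s). Solve the linear system for (t, s). Determinant = 4 ≠ 0, so a unique intersection of the containing lines exists. Solution: t = 3/4, s = 3/4 — both in [0, 1], so the segments cross. Intersection point: (5/4, 3/2).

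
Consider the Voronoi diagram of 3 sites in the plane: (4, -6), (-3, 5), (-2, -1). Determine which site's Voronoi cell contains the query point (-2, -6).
Nearest site = (-2, -1)

The Voronoi cell of site s contains exactly those query points closer to s than to any other site. Compute squared distances from q = (-2, -6) to each site:
  (-2 − -2)² + (-1 − -6)² = 25
  (4 − -2)² + (-6 − -6)² = 36
  (-3 − -2)² + (5 − -6)² = 122
Minimum is attained by (-2, -1), so q lies in its Voronoi cell.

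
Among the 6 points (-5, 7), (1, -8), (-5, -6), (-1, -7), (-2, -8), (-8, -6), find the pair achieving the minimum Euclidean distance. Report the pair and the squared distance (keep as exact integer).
Pair = ((-1, -7), (-2, -8)); squared distance = 2

Compute all C(6, 2) = 15 pairwise squared distances (x_i − x_j)² + (y_i − y_j)². The minimum is 2, attained by the pair ((-1, -7), (-2, -8)).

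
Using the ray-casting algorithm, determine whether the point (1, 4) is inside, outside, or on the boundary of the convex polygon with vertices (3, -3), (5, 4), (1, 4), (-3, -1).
The point (1, 4) lies on the polygon boundary

Boundary check: the query satisfies the collinearity and bounding-box conditions for some polygon edge, so it lies exactly on the boundary.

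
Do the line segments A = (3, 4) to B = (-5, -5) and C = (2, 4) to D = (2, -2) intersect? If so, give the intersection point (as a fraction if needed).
Yes; intersection at (2, 23/8) (t = 1/8 on AB, s = 3/16 on CD)

Parametrize AB as A + t(B − A) = (3 + -8 t, 4 + -9 t) and CD as C + s(D − C) = (2 + 0 s, 4 + -6 s). Solve the linear system for (t, s). Determinant = -48 ≠ 0, so a unique intersection of the containing lines exists. Solution: t = 1/8, s = 3/16 — both in [0, 1], so the segments cross. Intersection point: (2, 23/8).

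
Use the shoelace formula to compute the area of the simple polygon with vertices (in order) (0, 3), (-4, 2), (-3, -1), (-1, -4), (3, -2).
Area = 28

Shoelace formula: Area = (1/2) |Σ_i (x_i · y_{i+1} − x_{i+1} · y_i)| (indices mod n). Compute each cross term:
  (0)(2) − (-4)(3) = 12
  (-4)(-1) − (-3)(2) = 10
  (-3)(-4) − (-1)(-1) = 11
  (-1)(-2) − (3)(-4) = 14
  (3)(3) − (0)(-2) = 9
Sum = 56, so (signed) Area = 56/2 = 28, |Area| = 28.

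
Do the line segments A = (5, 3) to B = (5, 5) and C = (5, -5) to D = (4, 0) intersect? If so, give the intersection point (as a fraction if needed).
No (intersection of containing lines falls outside at least one segment)

Parametrize and solve: t = -4, s = 0. At least one of these is outside [0, 1], so the segments do not intersect.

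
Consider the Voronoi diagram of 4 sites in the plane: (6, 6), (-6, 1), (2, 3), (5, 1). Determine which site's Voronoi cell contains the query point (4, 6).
Nearest site = (6, 6)

The Voronoi cell of site s contains exactly those query points closer to s than to any other site. Compute squared distances from q = (4, 6) to each site:
  (6 − 4)² + (6 − 6)² = 4
  (2 − 4)² + (3 − 6)² = 13
  (5 − 4)² + (1 − 6)² = 26
  (-6 − 4)² + (1 − 6)² = 125
Minimum is attained by (6, 6), so q lies in its Voronoi cell.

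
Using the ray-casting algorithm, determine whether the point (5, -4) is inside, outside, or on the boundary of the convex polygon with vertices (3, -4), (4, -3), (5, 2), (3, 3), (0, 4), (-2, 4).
The point (5, -4) lies strictly outside the polygon

Cast a horizontal ray to the right from the query point and count how many polygon edges it crosses (each edge strictly once or zero times, handled with the usual half-open convention). 
Parity of crossings → even ⇒ outside.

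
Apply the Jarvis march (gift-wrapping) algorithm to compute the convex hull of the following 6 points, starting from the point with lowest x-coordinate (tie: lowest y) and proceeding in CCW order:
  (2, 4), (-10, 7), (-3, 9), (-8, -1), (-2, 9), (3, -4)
Hull (CCW) = [(-10, 7), (-8, -1), (3, -4), (2, 4), (-2, 9), (-3, 9)]

Jarvis march: at each step, from the current hull vertex p, select the next vertex q as the point such that every other point lies strictly to the left of (or on) the directed line p → q. (Equivalently: for every other point r, the cross product (q − p) × (r − p) ≥ 0.)
Starting point (lowest x, tie lowest y): (-10, 7). Wrap until returning to start. Resulting hull: (-10, 7), (-8, -1), (3, -4), (2, 4), (-2, 9), (-3, 9).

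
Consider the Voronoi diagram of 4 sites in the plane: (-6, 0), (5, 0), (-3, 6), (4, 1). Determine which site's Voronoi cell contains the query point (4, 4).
Nearest site = (4, 1)

The Voronoi cell of site s contains exactly those query points closer to s than to any other site. Compute squared distances from q = (4, 4) to each site:
  (4 − 4)² + (1 − 4)² = 9
  (5 − 4)² + (0 − 4)² = 17
  (-3 − 4)² + (6 − 4)² = 53
  (-6 − 4)² + (0 − 4)² = 116
Minimum is attained by (4, 1), so q lies in its Voronoi cell.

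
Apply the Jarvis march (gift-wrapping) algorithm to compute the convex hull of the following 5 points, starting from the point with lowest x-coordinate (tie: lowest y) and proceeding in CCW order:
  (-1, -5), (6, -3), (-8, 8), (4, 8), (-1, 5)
Hull (CCW) = [(-8, 8), (-1, -5), (6, -3), (4, 8)]

Jarvis march: at each step, from the current hull vertex p, select the next vertex q as the point such that every other point lies strictly to the left of (or on) the directed line p → q. (Equivalently: for every other point r, the cross product (q − p) × (r − p) ≥ 0.)
Starting point (lowest x, tie lowest y): (-8, 8). Wrap until returning to start. Resulting hull: (-8, 8), (-1, -5), (6, -3), (4, 8).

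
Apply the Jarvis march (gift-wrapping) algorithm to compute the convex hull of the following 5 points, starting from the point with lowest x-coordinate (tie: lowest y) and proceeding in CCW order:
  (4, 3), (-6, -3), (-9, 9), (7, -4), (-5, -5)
Hull (CCW) = [(-9, 9), (-6, -3), (-5, -5), (7, -4), (4, 3)]

Jarvis march: at each step, from the current hull vertex p, select the next vertex q as the point such that every other point lies strictly to the left of (or on) the directed line p → q. (Equivalently: for every other point r, the cross product (q − p) × (r − p) ≥ 0.)
Starting point (lowest x, tie lowest y): (-9, 9). Wrap until returning to start. Resulting hull: (-9, 9), (-6, -3), (-5, -5), (7, -4), (4, 3).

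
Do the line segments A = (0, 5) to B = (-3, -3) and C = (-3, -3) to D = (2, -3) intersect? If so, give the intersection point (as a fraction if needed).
Yes; intersection at (-3, -3) (t = 1 on AB, s = 0 on CD)

Parametrize AB as A + t(B − A) = (0 + -3 t, 5 + -8 t) and CD as C + s(D − C) = (-3 + 5 s, -3 + 0 s). Solve the linear system for (t, s). Determinant = -40 ≠ 0, so a unique intersection of the containing lines exists. Solution: t = 1, s = 0 — both in [0, 1], so the segments cross. Intersection point: (-3, -3).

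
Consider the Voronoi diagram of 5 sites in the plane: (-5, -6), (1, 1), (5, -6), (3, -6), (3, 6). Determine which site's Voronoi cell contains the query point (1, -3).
Nearest site = (3, -6)

The Voronoi cell of site s contains exactly those query points closer to s than to any other site. Compute squared distances from q = (1, -3) to each site:
  (3 − 1)² + (-6 − -3)² = 13
  (1 − 1)² + (1 − -3)² = 16
  (5 − 1)² + (-6 − -3)² = 25
  (-5 − 1)² + (-6 − -3)² = 45
  (3 − 1)² + (6 − -3)² = 85
Minimum is attained by (3, -6), so q lies in its Voronoi cell.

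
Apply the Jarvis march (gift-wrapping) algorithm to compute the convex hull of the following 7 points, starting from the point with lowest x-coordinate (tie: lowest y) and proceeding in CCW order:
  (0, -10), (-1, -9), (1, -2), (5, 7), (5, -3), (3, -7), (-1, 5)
Hull (CCW) = [(-1, -9), (0, -10), (3, -7), (5, -3), (5, 7), (-1, 5)]

Jarvis march: at each step, from the current hull vertex p, select the next vertex q as the point such that every other point lies strictly to the left of (or on) the directed line p → q. (Equivalently: for every other point r, the cross product (q − p) × (r − p) ≥ 0.)
Starting point (lowest x, tie lowest y): (-1, -9). Wrap until returning to start. Resulting hull: (-1, -9), (0, -10), (3, -7), (5, -3), (5, 7), (-1, 5).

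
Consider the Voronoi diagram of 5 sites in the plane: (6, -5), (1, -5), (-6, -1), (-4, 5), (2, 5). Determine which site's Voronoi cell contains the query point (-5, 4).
Nearest site = (-4, 5)

The Voronoi cell of site s contains exactly those query points closer to s than to any other site. Compute squared distances from q = (-5, 4) to each site:
  (-4 − -5)² + (5 − 4)² = 2
  (-6 − -5)² + (-1 − 4)² = 26
  (2 − -5)² + (5 − 4)² = 50
  (1 − -5)² + (-5 − 4)² = 117
  (6 − -5)² + (-5 − 4)² = 202
Minimum is attained by (-4, 5), so q lies in its Voronoi cell.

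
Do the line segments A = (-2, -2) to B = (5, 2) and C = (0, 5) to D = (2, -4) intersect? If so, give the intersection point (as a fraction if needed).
Yes; intersection at (82/71, -14/71) (t = 32/71 on AB, s = 41/71 on CD)

Parametrize AB as A + t(B − A) = (-2 + 7 t, -2 + 4 t) and CD as C + s(D − C) = (0 + 2 s, 5 + -9 s). Solve the linear system for (t, s). Determinant = 71 ≠ 0, so a unique intersection of the containing lines exists. Solution: t = 32/71, s = 41/71 — both in [0, 1], so the segments cross. Intersection point: (82/71, -14/71).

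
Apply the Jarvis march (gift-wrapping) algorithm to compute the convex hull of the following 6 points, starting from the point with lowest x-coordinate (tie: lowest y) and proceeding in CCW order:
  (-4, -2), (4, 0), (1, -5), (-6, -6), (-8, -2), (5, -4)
Hull (CCW) = [(-8, -2), (-6, -6), (1, -5), (5, -4), (4, 0)]

Jarvis march: at each step, from the current hull vertex p, select the next vertex q as the point such that every other point lies strictly to the left of (or on) the directed line p → q. (Equivalently: for every other point r, the cross product (q − p) × (r − p) ≥ 0.)
Starting point (lowest x, tie lowest y): (-8, -2). Wrap until returning to start. Resulting hull: (-8, -2), (-6, -6), (1, -5), (5, -4), (4, 0).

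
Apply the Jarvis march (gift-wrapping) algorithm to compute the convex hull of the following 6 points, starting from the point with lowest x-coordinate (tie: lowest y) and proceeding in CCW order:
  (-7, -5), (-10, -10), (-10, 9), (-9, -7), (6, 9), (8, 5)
Hull (CCW) = [(-10, -10), (8, 5), (6, 9), (-10, 9)]

Jarvis march: at each step, from the current hull vertex p, select the next vertex q as the point such that every other point lies strictly to the left of (or on) the directed line p → q. (Equivalently: for every other point r, the cross product (q − p) × (r − p) ≥ 0.)
Starting point (lowest x, tie lowest y): (-10, -10). Wrap until returning to start. Resulting hull: (-10, -10), (8, 5), (6, 9), (-10, 9).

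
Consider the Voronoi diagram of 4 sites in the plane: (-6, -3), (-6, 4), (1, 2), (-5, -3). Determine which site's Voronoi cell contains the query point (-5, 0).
Nearest site = (-5, -3)

The Voronoi cell of site s contains exactly those query points closer to s than to any other site. Compute squared distances from q = (-5, 0) to each site:
  (-5 − -5)² + (-3 − 0)² = 9
  (-6 − -5)² + (-3 − 0)² = 10
  (-6 − -5)² + (4 − 0)² = 17
  (1 − -5)² + (2 − 0)² = 40
Minimum is attained by (-5, -3), so q lies in its Voronoi cell.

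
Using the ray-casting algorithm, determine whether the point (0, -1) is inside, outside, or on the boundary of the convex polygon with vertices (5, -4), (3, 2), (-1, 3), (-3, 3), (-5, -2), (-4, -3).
The point (0, -1) lies strictly inside the polygon

Cast a horizontal ray to the right from the query point and count how many polygon edges it crosses (each edge strictly once or zero times, handled with the usual half-open convention). 
Parity of crossings → odd ⇒ inside.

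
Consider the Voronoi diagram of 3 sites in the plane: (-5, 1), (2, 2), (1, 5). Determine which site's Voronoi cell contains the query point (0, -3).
Nearest site = (2, 2)

The Voronoi cell of site s contains exactly those query points closer to s than to any other site. Compute squared distances from q = (0, -3) to each site:
  (2 − 0)² + (2 − -3)² = 29
  (-5 − 0)² + (1 − -3)² = 41
  (1 − 0)² + (5 − -3)² = 65
Minimum is attained by (2, 2), so q lies in its Voronoi cell.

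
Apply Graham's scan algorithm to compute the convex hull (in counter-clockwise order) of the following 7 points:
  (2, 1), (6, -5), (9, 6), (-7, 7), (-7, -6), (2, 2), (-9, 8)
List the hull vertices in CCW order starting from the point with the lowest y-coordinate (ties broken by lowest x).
Hull (CCW) = [(-7, -6), (6, -5), (9, 6), (-9, 8)]

Graham scan procedure:
  1. Find the pivot p₀ = point with lowest y (tie → lowest x): (-7, -6).
  2. Sort the remaining points by polar angle around p₀.
  3. Walk through sorted points, maintaining a stack; pop the top while the last three entries make a non-left turn (cross product ≤ 0).
  4. Final stack is the convex hull in CCW order: (-7, -6), (6, -5), (9, 6), (-9, 8).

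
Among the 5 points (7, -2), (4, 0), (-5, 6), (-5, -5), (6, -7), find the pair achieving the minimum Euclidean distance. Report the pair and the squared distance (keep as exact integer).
Pair = ((7, -2), (4, 0)); squared distance = 13

Compute all C(5, 2) = 10 pairwise squared distances (x_i − x_j)² + (y_i − y_j)². The minimum is 13, attained by the pair ((7, -2), (4, 0)).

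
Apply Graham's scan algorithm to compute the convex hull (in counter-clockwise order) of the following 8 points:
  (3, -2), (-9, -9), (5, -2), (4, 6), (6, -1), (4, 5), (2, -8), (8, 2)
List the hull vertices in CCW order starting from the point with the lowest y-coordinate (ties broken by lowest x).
Hull (CCW) = [(-9, -9), (2, -8), (8, 2), (4, 6)]

Graham scan procedure:
  1. Find the pivot p₀ = point with lowest y (tie → lowest x): (-9, -9).
  2. Sort the remaining points by polar angle around p₀.
  3. Walk through sorted points, maintaining a stack; pop the top while the last three entries make a non-left turn (cross product ≤ 0).
  4. Final stack is the convex hull in CCW order: (-9, -9), (2, -8), (8, 2), (4, 6).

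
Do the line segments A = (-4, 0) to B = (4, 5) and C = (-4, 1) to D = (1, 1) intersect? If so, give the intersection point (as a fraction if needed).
Yes; intersection at (-12/5, 1) (t = 1/5 on AB, s = 8/25 on CD)

Parametrize AB as A + t(B − A) = (-4 + 8 t, 0 + 5 t) and CD as C + s(D − C) = (-4 + 5 s, 1 + 0 s). Solve the linear system for (t, s). Determinant = 25 ≠ 0, so a unique intersection of the containing lines exists. Solution: t = 1/5, s = 8/25 — both in [0, 1], so the segments cross. Intersection point: (-12/5, 1).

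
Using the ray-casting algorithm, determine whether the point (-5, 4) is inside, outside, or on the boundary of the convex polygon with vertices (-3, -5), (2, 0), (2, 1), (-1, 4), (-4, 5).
The point (-5, 4) lies strictly outside the polygon

Cast a horizontal ray to the right from the query point and count how many polygon edges it crosses (each edge strictly once or zero times, handled with the usual half-open convention). 
Parity of crossings → even ⇒ outside.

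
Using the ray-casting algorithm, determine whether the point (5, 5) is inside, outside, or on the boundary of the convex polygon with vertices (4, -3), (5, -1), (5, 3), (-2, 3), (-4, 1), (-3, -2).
The point (5, 5) lies strictly outside the polygon

Cast a horizontal ray to the right from the query point and count how many polygon edges it crosses (each edge strictly once or zero times, handled with the usual half-open convention). 
Parity of crossings → even ⇒ outside.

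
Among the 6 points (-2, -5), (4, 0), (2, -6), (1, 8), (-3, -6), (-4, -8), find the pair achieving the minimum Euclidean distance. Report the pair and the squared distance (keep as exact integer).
Pair = ((-2, -5), (-3, -6)); squared distance = 2

Compute all C(6, 2) = 15 pairwise squared distances (x_i − x_j)² + (y_i − y_j)². The minimum is 2, attained by the pair ((-2, -5), (-3, -6)).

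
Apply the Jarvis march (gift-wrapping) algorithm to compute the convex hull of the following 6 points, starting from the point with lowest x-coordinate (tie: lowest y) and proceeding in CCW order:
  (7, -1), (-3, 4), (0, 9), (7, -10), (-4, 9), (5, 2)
Hull (CCW) = [(-4, 9), (-3, 4), (7, -10), (7, -1), (5, 2), (0, 9)]

Jarvis march: at each step, from the current hull vertex p, select the next vertex q as the point such that every other point lies strictly to the left of (or on) the directed line p → q. (Equivalently: for every other point r, the cross product (q − p) × (r − p) ≥ 0.)
Starting point (lowest x, tie lowest y): (-4, 9). Wrap until returning to start. Resulting hull: (-4, 9), (-3, 4), (7, -10), (7, -1), (5, 2), (0, 9).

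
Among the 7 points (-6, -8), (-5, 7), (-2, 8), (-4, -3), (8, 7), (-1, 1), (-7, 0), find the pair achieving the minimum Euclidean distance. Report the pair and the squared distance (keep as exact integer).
Pair = ((-5, 7), (-2, 8)); squared distance = 10

Compute all C(7, 2) = 21 pairwise squared distances (x_i − x_j)² + (y_i − y_j)². The minimum is 10, attained by the pair ((-5, 7), (-2, 8)).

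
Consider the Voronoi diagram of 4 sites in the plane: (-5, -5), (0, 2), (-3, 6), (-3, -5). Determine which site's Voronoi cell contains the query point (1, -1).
Nearest site = (0, 2)

The Voronoi cell of site s contains exactly those query points closer to s than to any other site. Compute squared distances from q = (1, -1) to each site:
  (0 − 1)² + (2 − -1)² = 10
  (-3 − 1)² + (-5 − -1)² = 32
  (-5 − 1)² + (-5 − -1)² = 52
  (-3 − 1)² + (6 − -1)² = 65
Minimum is attained by (0, 2), so q lies in its Voronoi cell.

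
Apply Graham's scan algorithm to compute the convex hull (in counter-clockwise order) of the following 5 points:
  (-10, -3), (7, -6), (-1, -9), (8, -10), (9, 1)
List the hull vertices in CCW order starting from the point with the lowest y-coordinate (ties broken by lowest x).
Hull (CCW) = [(8, -10), (9, 1), (-10, -3), (-1, -9)]

Graham scan procedure:
  1. Find the pivot p₀ = point with lowest y (tie → lowest x): (8, -10).
  2. Sort the remaining points by polar angle around p₀.
  3. Walk through sorted points, maintaining a stack; pop the top while the last three entries make a non-left turn (cross product ≤ 0).
  4. Final stack is the convex hull in CCW order: (8, -10), (9, 1), (-10, -3), (-1, -9).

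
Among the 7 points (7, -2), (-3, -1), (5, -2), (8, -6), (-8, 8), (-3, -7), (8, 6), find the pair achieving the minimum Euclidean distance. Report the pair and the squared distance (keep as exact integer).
Pair = ((7, -2), (5, -2)); squared distance = 4

Compute all C(7, 2) = 21 pairwise squared distances (x_i − x_j)² + (y_i − y_j)². The minimum is 4, attained by the pair ((7, -2), (5, -2)).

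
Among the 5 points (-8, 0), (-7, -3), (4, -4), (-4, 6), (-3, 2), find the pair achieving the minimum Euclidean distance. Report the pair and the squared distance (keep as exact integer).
Pair = ((-8, 0), (-7, -3)); squared distance = 10

Compute all C(5, 2) = 10 pairwise squared distances (x_i − x_j)² + (y_i − y_j)². The minimum is 10, attained by the pair ((-8, 0), (-7, -3)).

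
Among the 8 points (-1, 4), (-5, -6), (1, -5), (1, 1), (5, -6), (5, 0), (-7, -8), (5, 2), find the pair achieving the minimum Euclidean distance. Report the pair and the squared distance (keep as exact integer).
Pair = ((5, 0), (5, 2)); squared distance = 4

Compute all C(8, 2) = 28 pairwise squared distances (x_i − x_j)² + (y_i − y_j)². The minimum is 4, attained by the pair ((5, 0), (5, 2)).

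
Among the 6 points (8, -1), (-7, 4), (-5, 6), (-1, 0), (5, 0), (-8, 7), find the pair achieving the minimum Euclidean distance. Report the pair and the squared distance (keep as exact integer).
Pair = ((-7, 4), (-5, 6)); squared distance = 8

Compute all C(6, 2) = 15 pairwise squared distances (x_i − x_j)² + (y_i − y_j)². The minimum is 8, attained by the pair ((-7, 4), (-5, 6)).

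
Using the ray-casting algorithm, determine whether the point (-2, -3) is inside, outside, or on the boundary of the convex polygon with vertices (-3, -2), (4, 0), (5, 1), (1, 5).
The point (-2, -3) lies strictly outside the polygon

Cast a horizontal ray to the right from the query point and count how many polygon edges it crosses (each edge strictly once or zero times, handled with the usual half-open convention). 
Parity of crossings → even ⇒ outside.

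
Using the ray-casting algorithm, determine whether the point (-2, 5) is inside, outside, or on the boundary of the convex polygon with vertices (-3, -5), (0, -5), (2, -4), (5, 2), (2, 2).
The point (-2, 5) lies strictly outside the polygon

Cast a horizontal ray to the right from the query point and count how many polygon edges it crosses (each edge strictly once or zero times, handled with the usual half-open convention). 
Parity of crossings → even ⇒ outside.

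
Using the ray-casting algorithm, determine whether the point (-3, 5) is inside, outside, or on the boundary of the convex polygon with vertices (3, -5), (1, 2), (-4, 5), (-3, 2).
The point (-3, 5) lies strictly outside the polygon

Cast a horizontal ray to the right from the query point and count how many polygon edges it crosses (each edge strictly once or zero times, handled with the usual half-open convention). 
Parity of crossings → even ⇒ outside.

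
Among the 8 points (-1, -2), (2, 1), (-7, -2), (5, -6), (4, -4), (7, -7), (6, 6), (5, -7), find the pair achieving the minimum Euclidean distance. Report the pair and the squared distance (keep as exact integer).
Pair = ((5, -6), (5, -7)); squared distance = 1

Compute all C(8, 2) = 28 pairwise squared distances (x_i − x_j)² + (y_i − y_j)². The minimum is 1, attained by the pair ((5, -6), (5, -7)).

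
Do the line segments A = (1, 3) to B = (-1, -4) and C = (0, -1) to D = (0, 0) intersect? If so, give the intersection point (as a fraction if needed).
Yes; intersection at (0, -1/2) (t = 1/2 on AB, s = 1/2 on CD)

Parametrize AB as A + t(B − A) = (1 + -2 t, 3 + -7 t) and CD as C + s(D − C) = (0 + 0 s, -1 + 1 s). Solve the linear system for (t, s). Determinant = 2 ≠ 0, so a unique intersection of the containing lines exists. Solution: t = 1/2, s = 1/2 — both in [0, 1], so the segments cross. Intersection point: (0, -1/2).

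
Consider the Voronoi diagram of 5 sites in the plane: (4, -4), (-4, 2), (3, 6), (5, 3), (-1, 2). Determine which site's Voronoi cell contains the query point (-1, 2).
Nearest site = (-1, 2)

The Voronoi cell of site s contains exactly those query points closer to s than to any other site. Compute squared distances from q = (-1, 2) to each site:
  (-1 − -1)² + (2 − 2)² = 0
  (-4 − -1)² + (2 − 2)² = 9
  (3 − -1)² + (6 − 2)² = 32
  (5 − -1)² + (3 − 2)² = 37
  (4 − -1)² + (-4 − 2)² = 61
Minimum is attained by (-1, 2), so q lies in its Voronoi cell.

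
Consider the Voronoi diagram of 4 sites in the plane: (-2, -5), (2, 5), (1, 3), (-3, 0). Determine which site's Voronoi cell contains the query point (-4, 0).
Nearest site = (-3, 0)

The Voronoi cell of site s contains exactly those query points closer to s than to any other site. Compute squared distances from q = (-4, 0) to each site:
  (-3 − -4)² + (0 − 0)² = 1
  (-2 − -4)² + (-5 − 0)² = 29
  (1 − -4)² + (3 − 0)² = 34
  (2 − -4)² + (5 − 0)² = 61
Minimum is attained by (-3, 0), so q lies in its Voronoi cell.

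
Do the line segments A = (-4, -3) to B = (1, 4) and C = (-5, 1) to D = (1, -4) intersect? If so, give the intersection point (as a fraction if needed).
Yes; intersection at (-173/67, -68/67) (t = 19/67 on AB, s = 27/67 on CD)

Parametrize AB as A + t(B − A) = (-4 + 5 t, -3 + 7 t) and CD as C + s(D − C) = (-5 + 6 s, 1 + -5 s). Solve the linear system for (t, s). Determinant = 67 ≠ 0, so a unique intersection of the containing lines exists. Solution: t = 19/67, s = 27/67 — both in [0, 1], so the segments cross. Intersection point: (-173/67, -68/67).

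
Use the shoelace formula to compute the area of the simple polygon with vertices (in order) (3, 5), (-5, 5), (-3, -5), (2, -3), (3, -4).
Area = 127/2

Shoelace formula: Area = (1/2) |Σ_i (x_i · y_{i+1} − x_{i+1} · y_i)| (indices mod n). Compute each cross term:
  (3)(5) − (-5)(5) = 40
  (-5)(-5) − (-3)(5) = 40
  (-3)(-3) − (2)(-5) = 19
  (2)(-4) − (3)(-3) = 1
  (3)(5) − (3)(-4) = 27
Sum = 127, so (signed) Area = 127/2 = 127/2, |Area| = 127/2.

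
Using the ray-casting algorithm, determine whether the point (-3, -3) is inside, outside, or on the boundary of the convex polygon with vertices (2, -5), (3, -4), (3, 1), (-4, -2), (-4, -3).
The point (-3, -3) lies strictly inside the polygon

Cast a horizontal ray to the right from the query point and count how many polygon edges it crosses (each edge strictly once or zero times, handled with the usual half-open convention). 
Parity of crossings → odd ⇒ inside.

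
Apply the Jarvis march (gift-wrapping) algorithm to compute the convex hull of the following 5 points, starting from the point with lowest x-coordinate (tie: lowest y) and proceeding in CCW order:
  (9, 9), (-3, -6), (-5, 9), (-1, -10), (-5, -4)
Hull (CCW) = [(-5, -4), (-1, -10), (9, 9), (-5, 9)]

Jarvis march: at each step, from the current hull vertex p, select the next vertex q as the point such that every other point lies strictly to the left of (or on) the directed line p → q. (Equivalently: for every other point r, the cross product (q − p) × (r − p) ≥ 0.)
Starting point (lowest x, tie lowest y): (-5, -4). Wrap until returning to start. Resulting hull: (-5, -4), (-1, -10), (9, 9), (-5, 9).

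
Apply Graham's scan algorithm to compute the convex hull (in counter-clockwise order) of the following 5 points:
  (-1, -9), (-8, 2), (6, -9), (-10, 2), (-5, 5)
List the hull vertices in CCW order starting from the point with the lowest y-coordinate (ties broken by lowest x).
Hull (CCW) = [(-1, -9), (6, -9), (-5, 5), (-10, 2)]

Graham scan procedure:
  1. Find the pivot p₀ = point with lowest y (tie → lowest x): (-1, -9).
  2. Sort the remaining points by polar angle around p₀.
  3. Walk through sorted points, maintaining a stack; pop the top while the last three entries make a non-left turn (cross product ≤ 0).
  4. Final stack is the convex hull in CCW order: (-1, -9), (6, -9), (-5, 5), (-10, 2).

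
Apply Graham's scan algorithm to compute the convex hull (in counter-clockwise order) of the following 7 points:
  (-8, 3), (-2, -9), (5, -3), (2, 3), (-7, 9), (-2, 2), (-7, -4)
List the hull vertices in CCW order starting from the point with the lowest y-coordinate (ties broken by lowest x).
Hull (CCW) = [(-2, -9), (5, -3), (2, 3), (-7, 9), (-8, 3), (-7, -4)]

Graham scan procedure:
  1. Find the pivot p₀ = point with lowest y (tie → lowest x): (-2, -9).
  2. Sort the remaining points by polar angle around p₀.
  3. Walk through sorted points, maintaining a stack; pop the top while the last three entries make a non-left turn (cross product ≤ 0).
  4. Final stack is the convex hull in CCW order: (-2, -9), (5, -3), (2, 3), (-7, 9), (-8, 3), (-7, -4).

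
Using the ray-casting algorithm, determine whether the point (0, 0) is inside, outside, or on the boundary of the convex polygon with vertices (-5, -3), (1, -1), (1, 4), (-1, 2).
The point (0, 0) lies strictly inside the polygon

Cast a horizontal ray to the right from the query point and count how many polygon edges it crosses (each edge strictly once or zero times, handled with the usual half-open convention). 
Parity of crossings → odd ⇒ inside.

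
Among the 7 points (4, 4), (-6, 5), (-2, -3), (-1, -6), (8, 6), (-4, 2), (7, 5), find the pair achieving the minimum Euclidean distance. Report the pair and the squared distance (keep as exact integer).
Pair = ((8, 6), (7, 5)); squared distance = 2

Compute all C(7, 2) = 21 pairwise squared distances (x_i − x_j)² + (y_i − y_j)². The minimum is 2, attained by the pair ((8, 6), (7, 5)).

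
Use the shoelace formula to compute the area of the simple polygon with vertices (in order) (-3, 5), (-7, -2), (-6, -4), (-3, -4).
Area = 21

Shoelace formula: Area = (1/2) |Σ_i (x_i · y_{i+1} − x_{i+1} · y_i)| (indices mod n). Compute each cross term:
  (-3)(-2) − (-7)(5) = 41
  (-7)(-4) − (-6)(-2) = 16
  (-6)(-4) − (-3)(-4) = 12
  (-3)(5) − (-3)(-4) = -27
Sum = 42, so (signed) Area = 42/2 = 21, |Area| = 21.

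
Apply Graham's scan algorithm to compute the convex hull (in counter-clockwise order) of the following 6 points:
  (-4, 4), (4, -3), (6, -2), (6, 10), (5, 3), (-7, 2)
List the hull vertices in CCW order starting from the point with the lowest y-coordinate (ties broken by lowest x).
Hull (CCW) = [(4, -3), (6, -2), (6, 10), (-4, 4), (-7, 2)]

Graham scan procedure:
  1. Find the pivot p₀ = point with lowest y (tie → lowest x): (4, -3).
  2. Sort the remaining points by polar angle around p₀.
  3. Walk through sorted points, maintaining a stack; pop the top while the last three entries make a non-left turn (cross product ≤ 0).
  4. Final stack is the convex hull in CCW order: (4, -3), (6, -2), (6, 10), (-4, 4), (-7, 2).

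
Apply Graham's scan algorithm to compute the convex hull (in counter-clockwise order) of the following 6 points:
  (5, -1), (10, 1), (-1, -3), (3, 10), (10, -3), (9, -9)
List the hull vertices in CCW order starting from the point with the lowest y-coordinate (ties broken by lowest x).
Hull (CCW) = [(9, -9), (10, -3), (10, 1), (3, 10), (-1, -3)]

Graham scan procedure:
  1. Find the pivot p₀ = point with lowest y (tie → lowest x): (9, -9).
  2. Sort the remaining points by polar angle around p₀.
  3. Walk through sorted points, maintaining a stack; pop the top while the last three entries make a non-left turn (cross product ≤ 0).
  4. Final stack is the convex hull in CCW order: (9, -9), (10, -3), (10, 1), (3, 10), (-1, -3).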